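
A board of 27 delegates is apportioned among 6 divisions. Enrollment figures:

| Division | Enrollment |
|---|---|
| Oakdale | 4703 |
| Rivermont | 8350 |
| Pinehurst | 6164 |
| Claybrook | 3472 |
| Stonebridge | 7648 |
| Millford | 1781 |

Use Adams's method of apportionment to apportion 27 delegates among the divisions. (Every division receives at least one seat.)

Standard divisor 32118/27 ≈ 1189.556; standard quotas: Oakdale 3.954, Rivermont 7.019, Pinehurst 5.182, Claybrook 2.919, Stonebridge 6.429, Millford 1.497.
Rounding up gives 4, 8, 6, 3, 7, 2 = 30 seats, so the divisor must be adjusted.
With modified divisor 1300: modified quotas Oakdale 3.618, Rivermont 6.423, Pinehurst 4.742, Claybrook 2.671, Stonebridge 5.883, Millford 1.370.
Rounding up: Oakdale 4, Rivermont 7, Pinehurst 5, Claybrook 3, Stonebridge 6, Millford 2 (total 27).

Oakdale=4; Rivermont=7; Pinehurst=5; Claybrook=3; Stonebridge=6; Millford=2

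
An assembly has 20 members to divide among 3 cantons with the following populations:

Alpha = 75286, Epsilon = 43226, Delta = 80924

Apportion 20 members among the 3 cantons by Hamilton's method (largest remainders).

Total 199436; standard divisor 199436/20 ≈ 9971.8.
Standard quotas: Alpha 7.5499, Epsilon 4.3348, Delta 8.1153.
Lower quotas: Alpha 7, Epsilon 4, Delta 8 (sum 19, leaving 1 seat).
Remainders in descending order: Alpha 0.5499, Epsilon 0.3348, Delta 0.1153.
The surplus seat goes to Alpha.

Alpha: 8, Epsilon: 4, Delta: 8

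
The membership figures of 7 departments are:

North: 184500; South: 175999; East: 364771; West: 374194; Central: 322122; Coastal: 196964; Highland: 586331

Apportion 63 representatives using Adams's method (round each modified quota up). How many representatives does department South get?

Standard divisor 2204881/63 ≈ 34998.111; standard quotas: North 5.272, South 5.029, East 10.423, West 10.692, Central 9.204, Coastal 5.628, Highland 16.753.
Rounding up gives 6, 6, 11, 11, 10, 6, 17 = 67 seats, so the divisor must be adjusted.
With modified divisor 36722: modified quotas North 5.024, South 4.793, East 9.933, West 10.190, Central 8.772, Coastal 5.364, Highland 15.967.
Rounding up: North 6, South 5, East 10, West 11, Central 9, Coastal 6, Highland 16 (total 63).
South receives 5.

5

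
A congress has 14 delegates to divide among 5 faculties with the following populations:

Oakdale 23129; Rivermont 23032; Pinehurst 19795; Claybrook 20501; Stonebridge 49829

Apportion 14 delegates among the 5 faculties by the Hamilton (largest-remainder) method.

Total 136286; standard divisor 136286/14 ≈ 9734.714.
Standard quotas: Oakdale 2.3759, Rivermont 2.3660, Pinehurst 2.0334, Claybrook 2.1060, Stonebridge 5.1187.
Lower quotas: Oakdale 2, Rivermont 2, Pinehurst 2, Claybrook 2, Stonebridge 5 (sum 13, leaving 1 seat).
Remainders in descending order: Oakdale 0.3759, Rivermont 0.3660, Stonebridge 0.1187, Claybrook 0.1060, Pinehurst 0.0334.
Largest remainder: Oakdale receives the extra seat.

Oakdale: 3, Rivermont: 2, Pinehurst: 2, Claybrook: 2, Stonebridge: 5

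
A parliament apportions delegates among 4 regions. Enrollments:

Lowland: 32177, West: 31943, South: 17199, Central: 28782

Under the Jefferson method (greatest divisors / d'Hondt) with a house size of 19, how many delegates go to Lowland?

6

Standard divisor 110101/19 ≈ 5794.789; standard quotas: Lowland 5.553, West 5.512, South 2.968, Central 4.967.
Rounding down gives 5, 5, 2, 4 = 16 seats, so the divisor must be adjusted.
With modified divisor 5343: modified quotas Lowland 6.022, West 5.978, South 3.219, Central 5.387.
Rounding down: Lowland 6, West 5, South 3, Central 5 (total 19).
Lowland receives 6.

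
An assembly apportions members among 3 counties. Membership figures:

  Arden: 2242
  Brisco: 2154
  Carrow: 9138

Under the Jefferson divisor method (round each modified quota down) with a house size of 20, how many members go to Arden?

Standard divisor 13534/20 ≈ 676.7; standard quotas: Arden 3.313, Brisco 3.183, Carrow 13.504.
Rounding down gives 3, 3, 13 = 19 seats, so the divisor must be adjusted.
With modified divisor 630: modified quotas Arden 3.559, Brisco 3.419, Carrow 14.505.
Rounding down: Arden 3, Brisco 3, Carrow 14 (total 20).
Arden receives 3.

3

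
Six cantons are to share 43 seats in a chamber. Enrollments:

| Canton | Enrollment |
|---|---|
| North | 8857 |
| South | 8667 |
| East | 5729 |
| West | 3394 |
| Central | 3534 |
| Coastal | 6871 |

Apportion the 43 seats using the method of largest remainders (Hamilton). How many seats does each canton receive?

Standard divisor: 37052 ÷ 43 ≈ 861.674.
Standard quotas: North 10.2788, South 10.0583, East 6.6487, West 3.9388, Central 4.1013, Coastal 7.9740.
Lower quotas: North 10, South 10, East 6, West 3, Central 4, Coastal 7 (sum 40, leaving 3 seats).
Remainders in descending order: Coastal 0.9740, West 0.9388, East 0.6487, North 0.2788, Central 0.1013, South 0.0583.
The surplus seats go to Coastal, West, East.

North=10, South=10, East=7, West=4, Central=4, Coastal=8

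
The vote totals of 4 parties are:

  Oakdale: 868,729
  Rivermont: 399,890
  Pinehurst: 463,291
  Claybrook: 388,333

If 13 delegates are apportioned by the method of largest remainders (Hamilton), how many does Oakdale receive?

The standard divisor is 2120243/13 ≈ 163095.615.
Standard quotas: Oakdale 5.3265, Rivermont 2.4519, Pinehurst 2.8406, Claybrook 2.3810.
Lower quotas: Oakdale 5, Rivermont 2, Pinehurst 2, Claybrook 2 (sum 11, leaving 2 seats).
Remainders in descending order: Pinehurst 0.8406, Rivermont 0.4519, Claybrook 0.3810, Oakdale 0.3265.
Largest remainders: Pinehurst, Rivermont receive the extra seats.
Oakdale receives 5.

5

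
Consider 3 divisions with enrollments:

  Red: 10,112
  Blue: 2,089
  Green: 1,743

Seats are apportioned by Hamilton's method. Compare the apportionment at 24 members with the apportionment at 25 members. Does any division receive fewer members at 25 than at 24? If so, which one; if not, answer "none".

none

At 24 seats: Red 17, Blue 4, Green 3.
At 25 seats: Red 18, Blue 4, Green 3.
No division's allocation decreased.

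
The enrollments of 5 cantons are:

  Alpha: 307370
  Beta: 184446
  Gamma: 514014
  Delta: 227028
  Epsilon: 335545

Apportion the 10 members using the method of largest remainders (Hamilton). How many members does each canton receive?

Alpha 2, Beta 1, Gamma 3, Delta 2, Epsilon 2

The standard divisor is 1568403/10 ≈ 156840.3.
Standard quotas: Alpha 1.9598, Beta 1.1760, Gamma 3.2773, Delta 1.4475, Epsilon 2.1394.
Lower quotas: Alpha 1, Beta 1, Gamma 3, Delta 1, Epsilon 2 (sum 8, leaving 2 seats).
Remainders in descending order: Alpha 0.9598, Delta 0.4475, Gamma 0.2773, Beta 0.1760, Epsilon 0.1394.
Largest remainders: Alpha, Delta receive the extra seats.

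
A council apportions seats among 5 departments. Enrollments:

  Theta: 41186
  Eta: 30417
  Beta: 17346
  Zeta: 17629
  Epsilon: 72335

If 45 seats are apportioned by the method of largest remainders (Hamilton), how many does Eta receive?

8

Total 178913; standard divisor 178913/45 ≈ 3975.844.
Standard quotas: Theta 10.3591, Eta 7.6505, Beta 4.3628, Zeta 4.4340, Epsilon 18.1936.
Lower quotas: Theta 10, Eta 7, Beta 4, Zeta 4, Epsilon 18 (sum 43, leaving 2 seats).
Remainders in descending order: Eta 0.6505, Zeta 0.4340, Beta 0.3628, Theta 0.3591, Epsilon 0.1936.
Largest remainders: Eta, Zeta receive the extra seats.
Eta receives 8.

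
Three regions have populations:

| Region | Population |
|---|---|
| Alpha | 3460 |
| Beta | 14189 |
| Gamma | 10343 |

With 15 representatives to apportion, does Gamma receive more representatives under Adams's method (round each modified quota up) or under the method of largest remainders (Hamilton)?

Adams

Adams: Alpha 2, Beta 7, Gamma 6.
Hamilton: Alpha 2, Beta 8, Gamma 5.
Gamma gets 6 under Adams and 5 under Hamilton.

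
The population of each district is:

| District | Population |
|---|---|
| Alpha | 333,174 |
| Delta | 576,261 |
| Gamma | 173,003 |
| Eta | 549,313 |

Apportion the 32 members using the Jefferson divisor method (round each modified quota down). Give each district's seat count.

Standard divisor 1631751/32 ≈ 50992.219; standard quotas: Alpha 6.534, Delta 11.301, Gamma 3.393, Eta 10.772.
Rounding down gives 6, 11, 3, 10 = 30 seats, so the divisor must be adjusted.
With modified divisor 47800: modified quotas Alpha 6.970, Delta 12.056, Gamma 3.619, Eta 11.492.
Rounding down: Alpha 6, Delta 12, Gamma 3, Eta 11 (total 32).

Alpha=6, Delta=12, Gamma=3, Eta=11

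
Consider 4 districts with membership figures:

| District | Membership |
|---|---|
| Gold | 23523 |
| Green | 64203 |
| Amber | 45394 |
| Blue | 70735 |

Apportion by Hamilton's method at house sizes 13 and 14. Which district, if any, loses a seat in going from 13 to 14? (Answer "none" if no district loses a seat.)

none

At 13 seats: Gold 1, Green 4, Amber 3, Blue 5.
At 14 seats: Gold 2, Green 4, Amber 3, Blue 5.
No district's allocation decreased.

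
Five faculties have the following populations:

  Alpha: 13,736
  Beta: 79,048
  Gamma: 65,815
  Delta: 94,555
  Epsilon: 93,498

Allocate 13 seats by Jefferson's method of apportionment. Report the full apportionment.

Alpha 0; Beta 3; Gamma 2; Delta 4; Epsilon 4

Standard divisor 346652/13 ≈ 26665.538; standard quotas: Alpha 0.515, Beta 2.964, Gamma 2.468, Delta 3.546, Epsilon 3.506.
Rounding down gives 0, 2, 2, 3, 3 = 10 seats, so the divisor must be adjusted.
With modified divisor 22700: modified quotas Alpha 0.605, Beta 3.482, Gamma 2.899, Delta 4.165, Epsilon 4.119.
Rounding down: Alpha 0, Beta 3, Gamma 2, Delta 4, Epsilon 4 (total 13).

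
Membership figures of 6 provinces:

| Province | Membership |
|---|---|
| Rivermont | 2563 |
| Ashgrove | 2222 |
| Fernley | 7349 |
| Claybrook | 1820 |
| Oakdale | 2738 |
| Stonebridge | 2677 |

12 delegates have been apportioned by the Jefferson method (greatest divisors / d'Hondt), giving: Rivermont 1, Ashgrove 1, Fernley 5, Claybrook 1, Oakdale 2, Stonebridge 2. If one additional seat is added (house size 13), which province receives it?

Priority for the next seat is population ÷ (current seats + 1).
Priorities: Rivermont 1281.500, Ashgrove 1111.000, Fernley 1224.833, Claybrook 910.000, Oakdale 912.667, Stonebridge 892.333.
Highest priority: Rivermont.

Rivermont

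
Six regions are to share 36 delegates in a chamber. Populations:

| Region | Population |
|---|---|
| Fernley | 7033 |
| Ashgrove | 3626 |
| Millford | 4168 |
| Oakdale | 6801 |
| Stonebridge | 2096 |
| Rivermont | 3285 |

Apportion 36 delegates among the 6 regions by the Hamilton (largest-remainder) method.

Fernley 9; Ashgrove 5; Millford 6; Oakdale 9; Stonebridge 3; Rivermont 4

The standard divisor is 27009/36 ≈ 750.25.
Standard quotas: Fernley 9.3742, Ashgrove 4.8331, Millford 5.5555, Oakdale 9.0650, Stonebridge 2.7937, Rivermont 4.3785.
Lower quotas: Fernley 9, Ashgrove 4, Millford 5, Oakdale 9, Stonebridge 2, Rivermont 4 (sum 33, leaving 3 seats).
Remainders in descending order: Ashgrove 0.8331, Stonebridge 0.7937, Millford 0.5555, Rivermont 0.3785, Fernley 0.3742, Oakdale 0.0650.
The surplus seats go to Ashgrove, Stonebridge, Millford.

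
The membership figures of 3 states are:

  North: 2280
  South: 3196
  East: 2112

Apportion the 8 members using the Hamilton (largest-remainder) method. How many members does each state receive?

Standard divisor: 7588 ÷ 8 ≈ 948.5.
Standard quotas: North 2.404, South 3.370, East 2.227.
Lower quotas: North 2, South 3, East 2 (sum 7, leaving 1 seat).
Remainders in descending order: North 0.404, South 0.370, East 0.227.
The surplus seat goes to North.

North 3; South 3; East 2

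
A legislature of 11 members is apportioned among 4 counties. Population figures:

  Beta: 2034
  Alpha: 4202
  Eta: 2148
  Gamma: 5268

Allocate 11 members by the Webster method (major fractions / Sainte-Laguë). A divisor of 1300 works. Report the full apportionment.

Beta: 2, Alpha: 3, Eta: 2, Gamma: 4

With modified divisor 1300: modified quotas Beta 1.565, Alpha 3.232, Eta 1.652, Gamma 4.052.
Rounding to the nearest integer: Beta 2, Alpha 3, Eta 2, Gamma 4 (total 11).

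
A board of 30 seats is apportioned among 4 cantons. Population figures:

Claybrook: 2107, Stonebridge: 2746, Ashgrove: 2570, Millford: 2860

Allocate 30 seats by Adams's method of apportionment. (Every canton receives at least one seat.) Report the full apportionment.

Claybrook 6; Stonebridge 8; Ashgrove 8; Millford 8

Standard divisor 10283/30 ≈ 342.767; standard quotas: Claybrook 6.147, Stonebridge 8.011, Ashgrove 7.498, Millford 8.344.
Rounding up gives 7, 9, 8, 9 = 33 seats, so the divisor must be adjusted.
With modified divisor 360: modified quotas Claybrook 5.853, Stonebridge 7.628, Ashgrove 7.139, Millford 7.944.
Rounding up: Claybrook 6, Stonebridge 8, Ashgrove 8, Millford 8 (total 30).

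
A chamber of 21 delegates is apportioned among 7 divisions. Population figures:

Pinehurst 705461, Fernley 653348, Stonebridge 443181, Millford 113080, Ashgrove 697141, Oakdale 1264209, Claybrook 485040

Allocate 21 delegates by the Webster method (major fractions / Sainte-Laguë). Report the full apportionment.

Standard divisor 4361460/21 ≈ 207688.571; standard quotas: Pinehurst 3.397, Fernley 3.146, Stonebridge 2.134, Millford 0.544, Ashgrove 3.357, Oakdale 6.087, Claybrook 2.335.
Rounding to the nearest integer gives 3, 3, 2, 1, 3, 6, 2 = 20 seats, so the divisor must be adjusted.
With modified divisor 200400: modified quotas Pinehurst 3.520, Fernley 3.260, Stonebridge 2.211, Millford 0.564, Ashgrove 3.479, Oakdale 6.308, Claybrook 2.420.
Rounding to the nearest integer: Pinehurst 4, Fernley 3, Stonebridge 2, Millford 1, Ashgrove 3, Oakdale 6, Claybrook 2 (total 21).

Pinehurst 4; Fernley 3; Stonebridge 2; Millford 1; Ashgrove 3; Oakdale 6; Claybrook 2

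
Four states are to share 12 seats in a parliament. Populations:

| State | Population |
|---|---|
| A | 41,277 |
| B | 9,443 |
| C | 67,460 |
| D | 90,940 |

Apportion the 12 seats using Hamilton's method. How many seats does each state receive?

A 2, B 1, C 4, D 5

The standard divisor is 209120/12 ≈ 17426.667.
Standard quotas: A 2.3686, B 0.5419, C 3.8711, D 5.2184.
Lower quotas: A 2, B 0, C 3, D 5 (sum 10, leaving 2 seats).
Remainders in descending order: C 0.8711, B 0.5419, A 0.3686, D 0.2184.
The surplus seats go to C, B.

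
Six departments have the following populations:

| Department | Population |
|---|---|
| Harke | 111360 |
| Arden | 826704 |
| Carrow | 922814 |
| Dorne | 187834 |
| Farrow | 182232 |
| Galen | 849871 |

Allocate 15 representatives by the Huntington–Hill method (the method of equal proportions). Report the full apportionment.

With divisor 222498: modified quotas Harke 0.500, Arden 3.716, Carrow 4.148, Dorne 0.844, Farrow 0.819, Galen 3.820.
Geometric-mean thresholds: Harke (min 1), Arden √(3·4)=3.464, Carrow √(4·5)=4.472, Dorne (min 1), Farrow (min 1), Galen √(3·4)=3.464.
Each quota rounded against its threshold gives Harke 1, Arden 4, Carrow 4, Dorne 1, Farrow 1, Galen 4 (total 15).

Harke: 1, Arden: 4, Carrow: 4, Dorne: 1, Farrow: 1, Galen: 4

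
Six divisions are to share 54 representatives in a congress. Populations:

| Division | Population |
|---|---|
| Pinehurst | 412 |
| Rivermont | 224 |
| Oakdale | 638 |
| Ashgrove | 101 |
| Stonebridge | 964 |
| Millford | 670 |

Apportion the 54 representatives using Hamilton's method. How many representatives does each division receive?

Pinehurst=7, Rivermont=4, Oakdale=12, Ashgrove=2, Stonebridge=17, Millford=12

The standard divisor is 3009/54 ≈ 55.722.
Standard quotas: Pinehurst 7.394, Rivermont 4.020, Oakdale 11.450, Ashgrove 1.813, Stonebridge 17.300, Millford 12.024.
Lower quotas: Pinehurst 7, Rivermont 4, Oakdale 11, Ashgrove 1, Stonebridge 17, Millford 12 (sum 52, leaving 2 seats).
Remainders in descending order: Ashgrove 0.813, Oakdale 0.450, Pinehurst 0.394, Stonebridge 0.300, Millford 0.024, Rivermont 0.020.
The surplus seats go to Ashgrove, Oakdale.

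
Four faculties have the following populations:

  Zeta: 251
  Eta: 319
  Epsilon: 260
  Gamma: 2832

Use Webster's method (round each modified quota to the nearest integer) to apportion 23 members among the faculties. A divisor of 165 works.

Zeta 2; Eta 2; Epsilon 2; Gamma 17

With modified divisor 165: modified quotas Zeta 1.521, Eta 1.933, Epsilon 1.576, Gamma 17.164.
Rounding to the nearest integer: Zeta 2, Eta 2, Epsilon 2, Gamma 17 (total 23).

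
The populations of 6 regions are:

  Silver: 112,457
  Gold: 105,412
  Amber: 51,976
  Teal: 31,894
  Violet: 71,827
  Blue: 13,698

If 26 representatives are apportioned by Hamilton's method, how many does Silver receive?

Total 387264; standard divisor 387264/26 ≈ 14894.769.
Standard quotas: Silver 7.5501, Gold 7.0771, Amber 3.4895, Teal 2.1413, Violet 4.8223, Blue 0.9197.
Lower quotas: Silver 7, Gold 7, Amber 3, Teal 2, Violet 4, Blue 0 (sum 23, leaving 3 seats).
Remainders in descending order: Blue 0.9197, Violet 0.8223, Silver 0.5501, Amber 0.4895, Teal 0.1413, Gold 0.0771.
The surplus seats go to Blue, Violet, Silver.
Silver receives 8.

8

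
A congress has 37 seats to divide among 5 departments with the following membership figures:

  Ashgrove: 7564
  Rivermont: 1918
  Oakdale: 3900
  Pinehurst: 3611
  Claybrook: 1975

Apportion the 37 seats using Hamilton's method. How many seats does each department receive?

The standard divisor is 18968/37 ≈ 512.649.
Standard quotas: Ashgrove 14.7547, Rivermont 3.7414, Oakdale 7.6075, Pinehurst 7.0438, Claybrook 3.8525.
Lower quotas: Ashgrove 14, Rivermont 3, Oakdale 7, Pinehurst 7, Claybrook 3 (sum 34, leaving 3 seats).
Remainders in descending order: Claybrook 0.8525, Ashgrove 0.7547, Rivermont 0.7414, Oakdale 0.6075, Pinehurst 0.0438.
The surplus seats go to Claybrook, Ashgrove, Rivermont.

Ashgrove: 15, Rivermont: 4, Oakdale: 7, Pinehurst: 7, Claybrook: 4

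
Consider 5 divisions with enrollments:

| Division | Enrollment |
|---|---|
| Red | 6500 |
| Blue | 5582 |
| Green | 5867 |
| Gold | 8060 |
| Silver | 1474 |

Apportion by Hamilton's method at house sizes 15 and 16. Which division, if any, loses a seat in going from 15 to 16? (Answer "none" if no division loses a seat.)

At 15 seats: Red 4, Blue 3, Green 3, Gold 4, Silver 1.
At 16 seats: Red 4, Blue 3, Green 3, Gold 5, Silver 1.
No division's allocation decreased.

none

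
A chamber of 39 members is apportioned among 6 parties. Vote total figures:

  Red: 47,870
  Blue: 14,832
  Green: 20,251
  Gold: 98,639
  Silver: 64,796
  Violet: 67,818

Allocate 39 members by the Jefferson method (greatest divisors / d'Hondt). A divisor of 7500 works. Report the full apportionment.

Red: 6; Blue: 1; Green: 2; Gold: 13; Silver: 8; Violet: 9

With modified divisor 7500: modified quotas Red 6.383, Blue 1.978, Green 2.700, Gold 13.152, Silver 8.639, Violet 9.042.
Rounding down: Red 6, Blue 1, Green 2, Gold 13, Silver 8, Violet 9 (total 39).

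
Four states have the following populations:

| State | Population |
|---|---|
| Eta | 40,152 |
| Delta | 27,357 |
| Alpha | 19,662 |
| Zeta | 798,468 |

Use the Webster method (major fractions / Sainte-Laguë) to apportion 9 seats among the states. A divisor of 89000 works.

With modified divisor 89000: modified quotas Eta 0.451, Delta 0.307, Alpha 0.221, Zeta 8.972.
Rounding to the nearest integer: Eta 0, Delta 0, Alpha 0, Zeta 9 (total 9).

Eta 0, Delta 0, Alpha 0, Zeta 9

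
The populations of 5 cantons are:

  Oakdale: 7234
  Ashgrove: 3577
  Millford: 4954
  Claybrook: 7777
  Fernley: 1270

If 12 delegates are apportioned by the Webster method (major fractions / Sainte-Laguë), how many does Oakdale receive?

3

Standard divisor 24812/12 ≈ 2067.667; standard quotas: Oakdale 3.499, Ashgrove 1.730, Millford 2.396, Claybrook 3.761, Fernley 0.614.
Rounding to the nearest integer gives Oakdale 3, Ashgrove 2, Millford 2, Claybrook 4, Fernley 1 — total 12, matching the house size, so no adjustment is needed.
Oakdale receives 3.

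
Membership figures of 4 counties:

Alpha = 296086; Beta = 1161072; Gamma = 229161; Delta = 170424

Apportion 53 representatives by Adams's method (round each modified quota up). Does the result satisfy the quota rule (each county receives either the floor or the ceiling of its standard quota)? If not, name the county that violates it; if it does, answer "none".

Standard quotas: Alpha 8.452, Beta 33.142, Gamma 6.541, Delta 4.865.
Adams allocation: Alpha 9, Beta 32, Gamma 7, Delta 5.
Beta has quota 33.142 (lower 33, upper 34) but receives 32 — outside the quota interval.

Beta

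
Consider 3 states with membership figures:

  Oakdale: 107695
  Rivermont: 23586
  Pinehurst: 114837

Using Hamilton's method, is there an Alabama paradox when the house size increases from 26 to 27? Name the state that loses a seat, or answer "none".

Rivermont

At 26 seats: Oakdale 11, Rivermont 3, Pinehurst 12.
At 27 seats: Oakdale 12, Rivermont 2, Pinehurst 13.
Rivermont drops from 3 to 2.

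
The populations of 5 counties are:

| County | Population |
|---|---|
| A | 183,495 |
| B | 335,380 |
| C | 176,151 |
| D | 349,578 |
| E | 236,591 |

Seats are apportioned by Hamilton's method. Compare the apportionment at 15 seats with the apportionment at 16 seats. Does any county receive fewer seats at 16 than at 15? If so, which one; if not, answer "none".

none

At 15 seats: A 2, B 4, C 2, D 4, E 3.
At 16 seats: A 2, B 4, C 2, D 5, E 3.
No county's allocation decreased.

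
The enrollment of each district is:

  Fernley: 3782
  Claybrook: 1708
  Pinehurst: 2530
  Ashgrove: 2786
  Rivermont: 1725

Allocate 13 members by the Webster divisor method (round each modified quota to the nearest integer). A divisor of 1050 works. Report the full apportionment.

With modified divisor 1050: modified quotas Fernley 3.602, Claybrook 1.627, Pinehurst 2.410, Ashgrove 2.653, Rivermont 1.643.
Rounding to the nearest integer: Fernley 4, Claybrook 2, Pinehurst 2, Ashgrove 3, Rivermont 2 (total 13).

Fernley 4, Claybrook 2, Pinehurst 2, Ashgrove 3, Rivermont 2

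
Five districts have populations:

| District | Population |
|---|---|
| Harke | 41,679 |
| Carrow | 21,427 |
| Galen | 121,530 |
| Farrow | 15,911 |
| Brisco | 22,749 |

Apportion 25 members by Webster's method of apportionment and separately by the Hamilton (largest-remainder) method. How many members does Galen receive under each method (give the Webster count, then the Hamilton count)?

Webster: Harke 5, Carrow 2, Galen 13, Farrow 2, Brisco 3.
Hamilton: Harke 5, Carrow 2, Galen 14, Farrow 2, Brisco 2.
Galen gets 13 under Webster and 14 under Hamilton.

13 and 14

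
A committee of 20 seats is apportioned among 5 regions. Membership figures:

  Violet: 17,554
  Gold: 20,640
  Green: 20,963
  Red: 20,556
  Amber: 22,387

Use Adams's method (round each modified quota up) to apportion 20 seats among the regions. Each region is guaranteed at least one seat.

Violet=4, Gold=4, Green=4, Red=4, Amber=4

Standard divisor 102100/20 ≈ 5105; standard quotas: Violet 3.439, Gold 4.043, Green 4.106, Red 4.027, Amber 4.385.
Rounding up gives 4, 5, 5, 5, 5 = 24 seats, so the divisor must be adjusted.
With modified divisor 5700: modified quotas Violet 3.080, Gold 3.621, Green 3.678, Red 3.606, Amber 3.928.
Rounding up: Violet 4, Gold 4, Green 4, Red 4, Amber 4 (total 20).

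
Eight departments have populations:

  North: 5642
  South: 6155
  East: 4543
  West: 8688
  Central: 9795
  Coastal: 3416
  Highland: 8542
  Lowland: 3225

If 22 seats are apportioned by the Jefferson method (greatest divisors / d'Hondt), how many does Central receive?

5

Standard divisor 50006/22 ≈ 2273; standard quotas: North 2.482, South 2.708, East 1.999, West 3.822, Central 4.309, Coastal 1.503, Highland 3.758, Lowland 1.419.
Rounding down gives 2, 2, 1, 3, 4, 1, 3, 1 = 17 seats, so the divisor must be adjusted.
With modified divisor 1900: modified quotas North 2.969, South 3.239, East 2.391, West 4.573, Central 5.155, Coastal 1.798, Highland 4.496, Lowland 1.697.
Rounding down: North 2, South 3, East 2, West 4, Central 5, Coastal 1, Highland 4, Lowland 1 (total 22).
Central receives 5.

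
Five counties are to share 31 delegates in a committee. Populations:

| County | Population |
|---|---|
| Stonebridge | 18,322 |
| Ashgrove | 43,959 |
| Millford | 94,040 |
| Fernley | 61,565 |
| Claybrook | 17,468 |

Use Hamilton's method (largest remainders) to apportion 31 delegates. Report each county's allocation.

The standard divisor is 235354/31 ≈ 7592.065.
Standard quotas: Stonebridge 2.4133, Ashgrove 5.7901, Millford 12.3866, Fernley 8.1091, Claybrook 2.3008.
Lower quotas: Stonebridge 2, Ashgrove 5, Millford 12, Fernley 8, Claybrook 2 (sum 29, leaving 2 seats).
Remainders in descending order: Ashgrove 0.7901, Stonebridge 0.4133, Millford 0.3866, Claybrook 0.3008, Fernley 0.1091.
Largest remainders: Ashgrove, Stonebridge receive the extra seats.

Stonebridge: 3, Ashgrove: 6, Millford: 12, Fernley: 8, Claybrook: 2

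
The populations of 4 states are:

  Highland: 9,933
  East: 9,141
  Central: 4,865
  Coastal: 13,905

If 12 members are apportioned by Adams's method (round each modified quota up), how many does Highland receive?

3

Standard divisor 37844/12 ≈ 3153.667; standard quotas: Highland 3.150, East 2.899, Central 1.543, Coastal 4.409.
Rounding up gives 4, 3, 2, 5 = 14 seats, so the divisor must be adjusted.
With modified divisor 4000: modified quotas Highland 2.483, East 2.285, Central 1.216, Coastal 3.476.
Rounding up: Highland 3, East 3, Central 2, Coastal 4 (total 12).
Highland receives 3.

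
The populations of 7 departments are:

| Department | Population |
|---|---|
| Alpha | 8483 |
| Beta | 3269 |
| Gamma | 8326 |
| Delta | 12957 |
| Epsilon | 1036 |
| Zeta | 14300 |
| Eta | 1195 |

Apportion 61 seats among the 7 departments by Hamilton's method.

Standard divisor: 49566 ÷ 61 ≈ 812.557.
Standard quotas: Alpha 10.4399, Beta 4.0231, Gamma 10.2467, Delta 15.9460, Epsilon 1.2750, Zeta 17.5988, Eta 1.4707.
Lower quotas: Alpha 10, Beta 4, Gamma 10, Delta 15, Epsilon 1, Zeta 17, Eta 1 (sum 58, leaving 3 seats).
Remainders in descending order: Delta 0.9460, Zeta 0.5988, Eta 0.4707, Alpha 0.4399, Epsilon 0.2750, Gamma 0.2467, Beta 0.0231.
The surplus seats go to Delta, Zeta, Eta.

Alpha 10, Beta 4, Gamma 10, Delta 16, Epsilon 1, Zeta 18, Eta 2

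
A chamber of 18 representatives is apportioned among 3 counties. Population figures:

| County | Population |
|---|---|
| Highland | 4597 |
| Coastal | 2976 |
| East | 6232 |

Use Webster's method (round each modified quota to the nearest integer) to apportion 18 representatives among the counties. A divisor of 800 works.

With modified divisor 800: modified quotas Highland 5.746, Coastal 3.720, East 7.790.
Rounding to the nearest integer: Highland 6, Coastal 4, East 8 (total 18).

Highland 6, Coastal 4, East 8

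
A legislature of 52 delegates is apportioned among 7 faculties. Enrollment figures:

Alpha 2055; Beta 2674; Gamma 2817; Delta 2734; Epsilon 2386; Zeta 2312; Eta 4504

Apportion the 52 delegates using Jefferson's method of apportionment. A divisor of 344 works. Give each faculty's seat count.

With modified divisor 344: modified quotas Alpha 5.974, Beta 7.773, Gamma 8.189, Delta 7.948, Epsilon 6.936, Zeta 6.721, Eta 13.093.
Rounding down: Alpha 5, Beta 7, Gamma 8, Delta 7, Epsilon 6, Zeta 6, Eta 13 (total 52).

Alpha: 5; Beta: 7; Gamma: 8; Delta: 7; Epsilon: 6; Zeta: 6; Eta: 13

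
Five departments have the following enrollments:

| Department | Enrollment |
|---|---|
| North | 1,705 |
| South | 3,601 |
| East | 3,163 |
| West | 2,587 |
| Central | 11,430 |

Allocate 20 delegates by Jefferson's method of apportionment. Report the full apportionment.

North: 1; South: 3; East: 3; West: 2; Central: 11

Standard divisor 22486/20 ≈ 1124.3; standard quotas: North 1.516, South 3.203, East 2.813, West 2.301, Central 10.166.
Rounding down gives 1, 3, 2, 2, 10 = 18 seats, so the divisor must be adjusted.
With modified divisor 1000: modified quotas North 1.705, South 3.601, East 3.163, West 2.587, Central 11.430.
Rounding down: North 1, South 3, East 3, West 2, Central 11 (total 20).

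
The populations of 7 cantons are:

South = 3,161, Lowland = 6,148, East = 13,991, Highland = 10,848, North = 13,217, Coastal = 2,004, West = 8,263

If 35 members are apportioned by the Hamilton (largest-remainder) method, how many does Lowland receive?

4

Total 57632; standard divisor 57632/35 ≈ 1646.629.
Standard quotas: South 1.9197, Lowland 3.7337, East 8.4968, Highland 6.5880, North 8.0267, Coastal 1.2170, West 5.0181.
Lower quotas: South 1, Lowland 3, East 8, Highland 6, North 8, Coastal 1, West 5 (sum 32, leaving 3 seats).
Remainders in descending order: South 0.9197, Lowland 0.7337, Highland 0.5880, East 0.4968, Coastal 0.2170, North 0.0267, West 0.0181.
The surplus seats go to South, Lowland, Highland.
Lowland receives 4.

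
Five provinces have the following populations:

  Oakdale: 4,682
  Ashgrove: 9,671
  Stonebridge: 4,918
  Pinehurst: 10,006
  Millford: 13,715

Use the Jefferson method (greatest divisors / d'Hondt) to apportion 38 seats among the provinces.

Oakdale=4; Ashgrove=9; Stonebridge=4; Pinehurst=9; Millford=12

Standard divisor 42992/38 ≈ 1131.368; standard quotas: Oakdale 4.138, Ashgrove 8.548, Stonebridge 4.347, Pinehurst 8.844, Millford 12.122.
Rounding down gives 4, 8, 4, 8, 12 = 36 seats, so the divisor must be adjusted.
With modified divisor 1060: modified quotas Oakdale 4.417, Ashgrove 9.124, Stonebridge 4.640, Pinehurst 9.440, Millford 12.939.
Rounding down: Oakdale 4, Ashgrove 9, Stonebridge 4, Pinehurst 9, Millford 12 (total 38).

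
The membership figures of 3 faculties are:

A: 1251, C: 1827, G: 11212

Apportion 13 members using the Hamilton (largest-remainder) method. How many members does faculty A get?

1

Standard divisor: 14290 ÷ 13 ≈ 1099.231.
Standard quotas: A 1.1381, C 1.6621, G 10.1999.
Lower quotas: A 1, C 1, G 10 (sum 12, leaving 1 seat).
Remainders in descending order: C 0.6621, G 0.1999, A 0.1381.
The surplus seat goes to C.
A receives 1.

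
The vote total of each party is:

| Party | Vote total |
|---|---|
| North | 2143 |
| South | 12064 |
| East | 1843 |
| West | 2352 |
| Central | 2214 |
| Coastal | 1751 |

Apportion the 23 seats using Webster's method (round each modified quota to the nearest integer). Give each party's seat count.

North=2, South=13, East=2, West=2, Central=2, Coastal=2

Standard divisor 22367/23 ≈ 972.478; standard quotas: North 2.204, South 12.405, East 1.895, West 2.419, Central 2.277, Coastal 1.801.
Rounding to the nearest integer gives 2, 12, 2, 2, 2, 2 = 22 seats, so the divisor must be adjusted.
With modified divisor 950: modified quotas North 2.256, South 12.699, East 1.940, West 2.476, Central 2.331, Coastal 1.843.
Rounding to the nearest integer: North 2, South 13, East 2, West 2, Central 2, Coastal 2 (total 23).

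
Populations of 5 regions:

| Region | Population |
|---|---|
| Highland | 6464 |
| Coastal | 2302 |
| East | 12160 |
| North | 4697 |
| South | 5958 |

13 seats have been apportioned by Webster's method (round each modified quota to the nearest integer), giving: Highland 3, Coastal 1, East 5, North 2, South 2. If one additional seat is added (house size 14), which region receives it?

Priority for the next seat is population ÷ (current seats + 0.5).
Priorities: Highland 1846.857, Coastal 1534.667, East 2210.909, North 1878.800, South 2383.200.
Highest priority: South.

South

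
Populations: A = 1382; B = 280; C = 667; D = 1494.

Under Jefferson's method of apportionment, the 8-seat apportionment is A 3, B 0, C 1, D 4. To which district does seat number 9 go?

Priority for the next seat is population ÷ (current seats + 1).
Priorities: A 345.500, B 280.000, C 333.500, D 298.800.
Highest priority: A.

A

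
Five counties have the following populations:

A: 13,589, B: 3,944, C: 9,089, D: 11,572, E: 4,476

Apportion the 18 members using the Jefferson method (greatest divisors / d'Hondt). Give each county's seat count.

A=6, B=1, C=4, D=5, E=2

Standard divisor 42670/18 ≈ 2370.556; standard quotas: A 5.732, B 1.664, C 3.834, D 4.882, E 1.888.
Rounding down gives 5, 1, 3, 4, 1 = 14 seats, so the divisor must be adjusted.
With modified divisor 2100: modified quotas A 6.471, B 1.878, C 4.328, D 5.510, E 2.131.
Rounding down: A 6, B 1, C 4, D 5, E 2 (total 18).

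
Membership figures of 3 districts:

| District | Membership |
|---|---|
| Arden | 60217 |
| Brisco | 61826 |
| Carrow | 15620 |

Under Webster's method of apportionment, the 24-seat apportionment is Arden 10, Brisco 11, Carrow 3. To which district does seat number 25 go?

Priority for the next seat is population ÷ (current seats + 0.5).
Priorities: Arden 5734.952, Brisco 5376.174, Carrow 4462.857.
Highest priority: Arden.

Arden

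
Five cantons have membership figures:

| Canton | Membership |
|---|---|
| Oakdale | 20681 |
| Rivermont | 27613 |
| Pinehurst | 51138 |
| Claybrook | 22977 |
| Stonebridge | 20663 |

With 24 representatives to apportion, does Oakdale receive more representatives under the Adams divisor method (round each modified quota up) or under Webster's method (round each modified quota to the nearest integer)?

Adams: Oakdale 4, Rivermont 5, Pinehurst 8, Claybrook 4, Stonebridge 3.
Webster: Oakdale 3, Rivermont 5, Pinehurst 9, Claybrook 4, Stonebridge 3.
Oakdale gets 4 under Adams and 3 under Webster.

Adams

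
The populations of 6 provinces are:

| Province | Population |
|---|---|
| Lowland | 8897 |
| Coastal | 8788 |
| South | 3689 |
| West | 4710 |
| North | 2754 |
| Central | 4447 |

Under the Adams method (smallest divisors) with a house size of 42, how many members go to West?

Standard divisor 33285/42 ≈ 792.5; standard quotas: Lowland 11.226, Coastal 11.089, South 4.655, West 5.943, North 3.475, Central 5.611.
Rounding up gives 12, 12, 5, 6, 4, 6 = 45 seats, so the divisor must be adjusted.
With modified divisor 884: modified quotas Lowland 10.064, Coastal 9.941, South 4.173, West 5.328, North 3.115, Central 5.031.
Rounding up: Lowland 11, Coastal 10, South 5, West 6, North 4, Central 6 (total 42).
West receives 6.

6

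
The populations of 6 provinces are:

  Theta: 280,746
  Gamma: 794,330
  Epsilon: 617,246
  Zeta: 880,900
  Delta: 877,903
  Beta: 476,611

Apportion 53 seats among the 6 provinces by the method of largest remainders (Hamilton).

The standard divisor is 3927736/53 ≈ 74108.226.
Standard quotas: Theta 3.7883, Gamma 10.7185, Epsilon 8.3290, Zeta 11.8867, Delta 11.8462, Beta 6.4313.
Lower quotas: Theta 3, Gamma 10, Epsilon 8, Zeta 11, Delta 11, Beta 6 (sum 49, leaving 4 seats).
Remainders in descending order: Zeta 0.8867, Delta 0.8462, Theta 0.7883, Gamma 0.7185, Beta 0.4313, Epsilon 0.3290.
The surplus seats go to Zeta, Delta, Theta, Gamma.

Theta: 4; Gamma: 11; Epsilon: 8; Zeta: 12; Delta: 12; Beta: 6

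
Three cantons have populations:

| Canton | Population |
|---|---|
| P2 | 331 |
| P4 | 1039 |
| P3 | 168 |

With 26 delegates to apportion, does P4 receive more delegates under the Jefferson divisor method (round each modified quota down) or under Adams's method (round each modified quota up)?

Jefferson

Jefferson: P2 5, P4 18, P3 3.
Adams: P2 6, P4 17, P3 3.
P4 gets 18 under Jefferson and 17 under Adams.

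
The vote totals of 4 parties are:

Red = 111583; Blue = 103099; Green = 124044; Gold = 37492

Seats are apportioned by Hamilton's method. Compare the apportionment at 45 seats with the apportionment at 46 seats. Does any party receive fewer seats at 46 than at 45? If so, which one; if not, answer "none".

Gold

At 45 seats: Red 13, Blue 12, Green 15, Gold 5.
At 46 seats: Red 14, Blue 13, Green 15, Gold 4.
Gold drops from 5 to 4.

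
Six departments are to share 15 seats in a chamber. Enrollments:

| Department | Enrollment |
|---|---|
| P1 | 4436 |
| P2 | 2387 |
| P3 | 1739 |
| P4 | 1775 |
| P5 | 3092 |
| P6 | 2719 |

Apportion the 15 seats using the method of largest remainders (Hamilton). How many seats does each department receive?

P1 4, P2 2, P3 2, P4 2, P5 3, P6 2

The standard divisor is 16148/15 ≈ 1076.533.
Standard quotas: P1 4.121, P2 2.217, P3 1.615, P4 1.649, P5 2.872, P6 2.526.
Lower quotas: P1 4, P2 2, P3 1, P4 1, P5 2, P6 2 (sum 12, leaving 3 seats).
Remainders in descending order: P5 0.872, P4 0.649, P3 0.615, P6 0.526, P2 0.217, P1 0.121.
Largest remainders: P5, P4, P3 receive the extra seats.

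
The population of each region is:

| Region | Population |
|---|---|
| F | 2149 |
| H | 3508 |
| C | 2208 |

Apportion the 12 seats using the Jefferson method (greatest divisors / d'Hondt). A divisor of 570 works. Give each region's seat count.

With modified divisor 570: modified quotas F 3.770, H 6.154, C 3.874.
Rounding down: F 3, H 6, C 3 (total 12).

F 3, H 6, C 3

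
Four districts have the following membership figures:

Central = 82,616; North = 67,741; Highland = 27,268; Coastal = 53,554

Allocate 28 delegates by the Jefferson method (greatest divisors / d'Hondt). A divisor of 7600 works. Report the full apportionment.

Central 10; North 8; Highland 3; Coastal 7

With modified divisor 7600: modified quotas Central 10.871, North 8.913, Highland 3.588, Coastal 7.047.
Rounding down: Central 10, North 8, Highland 3, Coastal 7 (total 28).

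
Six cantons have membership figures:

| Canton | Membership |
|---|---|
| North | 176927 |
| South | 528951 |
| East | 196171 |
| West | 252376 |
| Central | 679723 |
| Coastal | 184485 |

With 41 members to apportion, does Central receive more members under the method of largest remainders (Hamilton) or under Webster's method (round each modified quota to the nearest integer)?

Hamilton

Hamilton: North 3, South 11, East 4, West 5, Central 14, Coastal 4.
Webster: North 4, South 11, East 4, West 5, Central 13, Coastal 4.
Central gets 14 under Hamilton and 13 under Webster.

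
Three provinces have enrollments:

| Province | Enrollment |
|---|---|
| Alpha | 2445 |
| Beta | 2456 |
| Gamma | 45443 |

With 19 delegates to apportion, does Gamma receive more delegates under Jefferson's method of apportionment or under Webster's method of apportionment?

Jefferson

Jefferson: Alpha 0, Beta 1, Gamma 18.
Webster: Alpha 1, Beta 1, Gamma 17.
Gamma gets 18 under Jefferson and 17 under Webster.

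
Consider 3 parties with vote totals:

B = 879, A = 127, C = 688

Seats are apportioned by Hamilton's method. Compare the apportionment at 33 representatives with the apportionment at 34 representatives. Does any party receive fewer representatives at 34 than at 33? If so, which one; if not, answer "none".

A

At 33 seats: B 17, A 3, C 13.
At 34 seats: B 18, A 2, C 14.
A drops from 3 to 2.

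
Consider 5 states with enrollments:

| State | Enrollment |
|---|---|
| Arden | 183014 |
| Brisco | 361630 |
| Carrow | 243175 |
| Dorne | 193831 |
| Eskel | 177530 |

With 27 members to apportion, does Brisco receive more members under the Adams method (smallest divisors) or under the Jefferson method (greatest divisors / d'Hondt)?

Jefferson

Adams: Arden 4, Brisco 8, Carrow 6, Dorne 5, Eskel 4.
Jefferson: Arden 4, Brisco 9, Carrow 6, Dorne 4, Eskel 4.
Brisco gets 8 under Adams and 9 under Jefferson.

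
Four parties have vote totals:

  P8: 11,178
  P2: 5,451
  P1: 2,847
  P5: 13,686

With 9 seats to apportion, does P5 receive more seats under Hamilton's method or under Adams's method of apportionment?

Hamilton: P8 3, P2 1, P1 1, P5 4.
Adams: P8 3, P2 2, P1 1, P5 3.
P5 gets 4 under Hamilton and 3 under Adams.

Hamilton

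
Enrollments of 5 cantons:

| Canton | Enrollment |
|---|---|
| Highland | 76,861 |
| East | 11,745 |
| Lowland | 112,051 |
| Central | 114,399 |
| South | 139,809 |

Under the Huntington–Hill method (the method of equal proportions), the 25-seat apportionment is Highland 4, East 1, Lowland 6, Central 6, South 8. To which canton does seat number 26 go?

Priority for the next seat is population ÷ (√(s·(s+1))).
Priorities: Highland 17186.642, East 8304.969, Lowland 17289.845, Central 17652.149, South 16476.649.
Highest priority: Central.

Central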